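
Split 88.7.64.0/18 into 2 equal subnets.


New prefix = 18 + 1 = 19
Each subnet has 8192 addresses
  88.7.64.0/19
  88.7.96.0/19
Subnets: 88.7.64.0/19, 88.7.96.0/19


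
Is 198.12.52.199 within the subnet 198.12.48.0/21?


Subnet network: 198.12.48.0
Test IP AND mask: 198.12.48.0
Yes, 198.12.52.199 is in 198.12.48.0/21


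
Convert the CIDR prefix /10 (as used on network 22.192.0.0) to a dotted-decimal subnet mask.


/10 means 10 network bits, 22 host bits
Binary: 11111111110000000000000000000000
Mask: 255.192.0.0


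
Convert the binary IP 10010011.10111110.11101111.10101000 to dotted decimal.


10010011 = 147
10111110 = 190
11101111 = 239
10101000 = 168
IP: 147.190.239.168


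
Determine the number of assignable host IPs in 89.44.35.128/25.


Host bits = 32 - 25 = 7
Total addresses = 2^7 = 128
Usable = total - 2 (network and broadcast)
Usable hosts: 126


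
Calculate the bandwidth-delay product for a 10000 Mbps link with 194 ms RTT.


BDP = bandwidth * RTT
= 10000 Mbps * 194 ms
= 10000 * 1e6 * 194 / 1000 bits
= 1940000000 bits
= 242500000 bytes
= 236816.4062 KB
BDP = 1940000000 bits (242500000 bytes)


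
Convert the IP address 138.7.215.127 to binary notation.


138 = 10001010
7 = 00000111
215 = 11010111
127 = 01111111
Binary: 10001010.00000111.11010111.01111111


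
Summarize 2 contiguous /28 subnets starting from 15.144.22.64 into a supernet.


Original prefix: /28
Number of subnets: 2 = 2^1
New prefix = 28 - 1 = 27
Supernet: 15.144.22.64/27


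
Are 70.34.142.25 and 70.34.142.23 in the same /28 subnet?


Mask: 255.255.255.240
70.34.142.25 AND mask = 70.34.142.16
70.34.142.23 AND mask = 70.34.142.16
Yes, same subnet (70.34.142.16)


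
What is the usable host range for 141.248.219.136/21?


Network: 141.248.216.0
Broadcast: 141.248.223.255
First usable = network + 1
Last usable = broadcast - 1
Range: 141.248.216.1 to 141.248.223.254


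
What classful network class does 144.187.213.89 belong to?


First octet: 144
Binary: 10010000
10xxxxxx -> Class B (128-191)
Class B, default mask 255.255.0.0 (/16)


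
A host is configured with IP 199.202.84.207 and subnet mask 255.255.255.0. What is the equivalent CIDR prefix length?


Binary: 11111111.11111111.11111111.00000000
Count leading 1s
Prefix: /24


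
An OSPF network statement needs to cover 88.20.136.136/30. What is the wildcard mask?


Subnet mask: 255.255.255.252
Wildcard = 255.255.255.255 - subnet mask
255 - 255 = 0
255 - 255 = 0
255 - 255 = 0
255 - 252 = 3
Wildcard: 0.0.0.3


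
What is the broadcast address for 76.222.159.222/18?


Network: 76.222.128.0/18
Host bits = 14
Set all host bits to 1:
Broadcast: 76.222.191.255


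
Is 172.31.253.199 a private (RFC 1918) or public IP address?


RFC 1918 private ranges:
  10.0.0.0/8 (10.0.0.0 - 10.255.255.255)
  172.16.0.0/12 (172.16.0.0 - 172.31.255.255)
  192.168.0.0/16 (192.168.0.0 - 192.168.255.255)
Private (in 172.16.0.0/12)


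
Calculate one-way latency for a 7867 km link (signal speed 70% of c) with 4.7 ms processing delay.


Speed = 0.7 * 3e5 km/s = 210000 km/s
Propagation delay = 7867 / 210000 = 0.0375 s = 37.4619 ms
Processing delay = 4.7 ms
Total one-way latency = 42.1619 ms


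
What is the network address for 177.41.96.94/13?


IP:   10110001.00101001.01100000.01011110
Mask: 11111111.11111000.00000000.00000000
AND operation:
Net:  10110001.00101000.00000000.00000000
Network: 177.40.0.0/13


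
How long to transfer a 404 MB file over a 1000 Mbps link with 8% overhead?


Effective throughput = 1000 * (1 - 8/100) = 920 Mbps
File size in Mb = 404 * 8 = 3232 Mb
Time = 3232 / 920
Time = 3.513 seconds


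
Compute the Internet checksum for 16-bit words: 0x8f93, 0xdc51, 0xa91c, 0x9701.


Sum all words (with carry folding):
+ 0x8f93 = 0x8f93
+ 0xdc51 = 0x6be5
+ 0xa91c = 0x1502
+ 0x9701 = 0xac03
One's complement: ~0xac03
Checksum = 0x53fc


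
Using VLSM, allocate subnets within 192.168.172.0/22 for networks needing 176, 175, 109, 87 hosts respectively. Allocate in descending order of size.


176 hosts -> /24 (254 usable): 192.168.172.0/24
175 hosts -> /24 (254 usable): 192.168.173.0/24
109 hosts -> /25 (126 usable): 192.168.174.0/25
87 hosts -> /25 (126 usable): 192.168.174.128/25
Allocation: 192.168.172.0/24 (176 hosts, 254 usable); 192.168.173.0/24 (175 hosts, 254 usable); 192.168.174.0/25 (109 hosts, 126 usable); 192.168.174.128/25 (87 hosts, 126 usable)


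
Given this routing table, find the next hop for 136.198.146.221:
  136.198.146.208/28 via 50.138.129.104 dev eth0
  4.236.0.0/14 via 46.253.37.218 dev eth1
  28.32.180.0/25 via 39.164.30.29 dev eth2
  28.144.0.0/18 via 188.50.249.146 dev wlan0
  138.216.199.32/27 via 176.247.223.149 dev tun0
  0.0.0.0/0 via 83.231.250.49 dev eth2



Longest prefix match for 136.198.146.221:
  /28 136.198.146.208: MATCH
  /14 4.236.0.0: no
  /25 28.32.180.0: no
  /18 28.144.0.0: no
  /27 138.216.199.32: no
  /0 0.0.0.0: MATCH
Selected: next-hop 50.138.129.104 via eth0 (matched /28)


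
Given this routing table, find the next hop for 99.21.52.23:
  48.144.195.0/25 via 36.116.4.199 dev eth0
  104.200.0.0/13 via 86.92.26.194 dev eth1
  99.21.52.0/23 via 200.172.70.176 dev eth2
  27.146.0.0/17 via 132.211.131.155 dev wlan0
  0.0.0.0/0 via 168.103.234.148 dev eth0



Longest prefix match for 99.21.52.23:
  /25 48.144.195.0: no
  /13 104.200.0.0: no
  /23 99.21.52.0: MATCH
  /17 27.146.0.0: no
  /0 0.0.0.0: MATCH
Selected: next-hop 200.172.70.176 via eth2 (matched /23)


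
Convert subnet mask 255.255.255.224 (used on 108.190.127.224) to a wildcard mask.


Subnet mask: 255.255.255.224
Wildcard = 255.255.255.255 - subnet mask
255 - 255 = 0
255 - 255 = 0
255 - 255 = 0
255 - 224 = 31
Wildcard: 0.0.0.31


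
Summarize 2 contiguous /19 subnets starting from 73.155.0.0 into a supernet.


Original prefix: /19
Number of subnets: 2 = 2^1
New prefix = 19 - 1 = 18
Supernet: 73.155.0.0/18


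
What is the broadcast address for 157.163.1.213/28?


Network: 157.163.1.208/28
Host bits = 4
Set all host bits to 1:
Broadcast: 157.163.1.223


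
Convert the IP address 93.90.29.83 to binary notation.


93 = 01011101
90 = 01011010
29 = 00011101
83 = 01010011
Binary: 01011101.01011010.00011101.01010011


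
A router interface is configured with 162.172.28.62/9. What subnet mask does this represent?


/9 means 9 network bits, 23 host bits
Binary: 11111111100000000000000000000000
Mask: 255.128.0.0


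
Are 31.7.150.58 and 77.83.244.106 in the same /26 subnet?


Mask: 255.255.255.192
31.7.150.58 AND mask = 31.7.150.0
77.83.244.106 AND mask = 77.83.244.64
No, different subnets (31.7.150.0 vs 77.83.244.64)


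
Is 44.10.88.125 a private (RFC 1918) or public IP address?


RFC 1918 private ranges:
  10.0.0.0/8 (10.0.0.0 - 10.255.255.255)
  172.16.0.0/12 (172.16.0.0 - 172.31.255.255)
  192.168.0.0/16 (192.168.0.0 - 192.168.255.255)
Public (not in any RFC 1918 range)


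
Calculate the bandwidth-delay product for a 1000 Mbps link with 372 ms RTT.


BDP = bandwidth * RTT
= 1000 Mbps * 372 ms
= 1000 * 1e6 * 372 / 1000 bits
= 372000000 bits
= 46500000 bytes
= 45410.1562 KB
BDP = 372000000 bits (46500000 bytes)


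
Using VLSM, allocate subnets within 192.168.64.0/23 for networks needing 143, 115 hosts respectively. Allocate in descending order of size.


143 hosts -> /24 (254 usable): 192.168.64.0/24
115 hosts -> /25 (126 usable): 192.168.65.0/25
Allocation: 192.168.64.0/24 (143 hosts, 254 usable); 192.168.65.0/25 (115 hosts, 126 usable)


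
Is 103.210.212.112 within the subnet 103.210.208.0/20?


Subnet network: 103.210.208.0
Test IP AND mask: 103.210.208.0
Yes, 103.210.212.112 is in 103.210.208.0/20


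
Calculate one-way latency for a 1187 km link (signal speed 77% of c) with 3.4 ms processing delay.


Speed = 0.77 * 3e5 km/s = 231000 km/s
Propagation delay = 1187 / 231000 = 0.0051 s = 5.1385 ms
Processing delay = 3.4 ms
Total one-way latency = 8.5385 ms


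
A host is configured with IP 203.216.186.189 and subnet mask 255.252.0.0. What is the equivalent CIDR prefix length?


Binary: 11111111.11111100.00000000.00000000
Count leading 1s
Prefix: /14


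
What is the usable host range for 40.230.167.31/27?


Network: 40.230.167.0
Broadcast: 40.230.167.31
First usable = network + 1
Last usable = broadcast - 1
Range: 40.230.167.1 to 40.230.167.30


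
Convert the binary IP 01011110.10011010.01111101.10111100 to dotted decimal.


01011110 = 94
10011010 = 154
01111101 = 125
10111100 = 188
IP: 94.154.125.188


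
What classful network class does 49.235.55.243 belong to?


First octet: 49
Binary: 00110001
0xxxxxxx -> Class A (1-126)
Class A, default mask 255.0.0.0 (/8)


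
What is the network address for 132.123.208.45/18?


IP:   10000100.01111011.11010000.00101101
Mask: 11111111.11111111.11000000.00000000
AND operation:
Net:  10000100.01111011.11000000.00000000
Network: 132.123.192.0/18


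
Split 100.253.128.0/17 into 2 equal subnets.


New prefix = 17 + 1 = 18
Each subnet has 16384 addresses
  100.253.128.0/18
  100.253.192.0/18
Subnets: 100.253.128.0/18, 100.253.192.0/18


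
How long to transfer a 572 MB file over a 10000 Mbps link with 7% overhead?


Effective throughput = 10000 * (1 - 7/100) = 9300 Mbps
File size in Mb = 572 * 8 = 4576 Mb
Time = 4576 / 9300
Time = 0.492 seconds


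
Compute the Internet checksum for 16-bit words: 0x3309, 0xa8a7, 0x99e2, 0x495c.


Sum all words (with carry folding):
+ 0x3309 = 0x3309
+ 0xa8a7 = 0xdbb0
+ 0x99e2 = 0x7593
+ 0x495c = 0xbeef
One's complement: ~0xbeef
Checksum = 0x4110


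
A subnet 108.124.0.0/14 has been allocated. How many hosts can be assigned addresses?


Host bits = 32 - 14 = 18
Total addresses = 2^18 = 262144
Usable = total - 2 (network and broadcast)
Usable hosts: 262142


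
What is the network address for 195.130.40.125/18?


IP:   11000011.10000010.00101000.01111101
Mask: 11111111.11111111.11000000.00000000
AND operation:
Net:  11000011.10000010.00000000.00000000
Network: 195.130.0.0/18


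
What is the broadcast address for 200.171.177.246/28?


Network: 200.171.177.240/28
Host bits = 4
Set all host bits to 1:
Broadcast: 200.171.177.255


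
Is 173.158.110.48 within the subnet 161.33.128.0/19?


Subnet network: 161.33.128.0
Test IP AND mask: 173.158.96.0
No, 173.158.110.48 is not in 161.33.128.0/19


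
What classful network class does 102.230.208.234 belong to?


First octet: 102
Binary: 01100110
0xxxxxxx -> Class A (1-126)
Class A, default mask 255.0.0.0 (/8)


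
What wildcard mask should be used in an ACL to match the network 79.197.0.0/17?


Subnet mask: 255.255.128.0
Wildcard = 255.255.255.255 - subnet mask
255 - 255 = 0
255 - 255 = 0
255 - 128 = 127
255 - 0 = 255
Wildcard: 0.0.127.255


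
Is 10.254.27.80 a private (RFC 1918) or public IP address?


RFC 1918 private ranges:
  10.0.0.0/8 (10.0.0.0 - 10.255.255.255)
  172.16.0.0/12 (172.16.0.0 - 172.31.255.255)
  192.168.0.0/16 (192.168.0.0 - 192.168.255.255)
Private (in 10.0.0.0/8)


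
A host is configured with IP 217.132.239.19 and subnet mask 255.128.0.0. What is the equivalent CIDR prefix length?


Binary: 11111111.10000000.00000000.00000000
Count leading 1s
Prefix: /9


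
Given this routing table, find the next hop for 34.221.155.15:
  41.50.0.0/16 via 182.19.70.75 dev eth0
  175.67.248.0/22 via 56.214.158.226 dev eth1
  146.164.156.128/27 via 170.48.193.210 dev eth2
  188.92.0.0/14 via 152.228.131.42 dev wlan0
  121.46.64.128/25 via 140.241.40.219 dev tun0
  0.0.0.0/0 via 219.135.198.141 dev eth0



Longest prefix match for 34.221.155.15:
  /16 41.50.0.0: no
  /22 175.67.248.0: no
  /27 146.164.156.128: no
  /14 188.92.0.0: no
  /25 121.46.64.128: no
  /0 0.0.0.0: MATCH
Selected: next-hop 219.135.198.141 via eth0 (matched /0)


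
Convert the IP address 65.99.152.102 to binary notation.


65 = 01000001
99 = 01100011
152 = 10011000
102 = 01100110
Binary: 01000001.01100011.10011000.01100110


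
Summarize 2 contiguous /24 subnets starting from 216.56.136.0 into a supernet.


Original prefix: /24
Number of subnets: 2 = 2^1
New prefix = 24 - 1 = 23
Supernet: 216.56.136.0/23


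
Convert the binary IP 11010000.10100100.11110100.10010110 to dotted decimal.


11010000 = 208
10100100 = 164
11110100 = 244
10010110 = 150
IP: 208.164.244.150


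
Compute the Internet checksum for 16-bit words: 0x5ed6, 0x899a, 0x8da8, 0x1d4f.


Sum all words (with carry folding):
+ 0x5ed6 = 0x5ed6
+ 0x899a = 0xe870
+ 0x8da8 = 0x7619
+ 0x1d4f = 0x9368
One's complement: ~0x9368
Checksum = 0x6c97


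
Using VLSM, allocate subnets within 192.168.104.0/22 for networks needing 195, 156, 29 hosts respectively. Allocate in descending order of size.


195 hosts -> /24 (254 usable): 192.168.104.0/24
156 hosts -> /24 (254 usable): 192.168.105.0/24
29 hosts -> /27 (30 usable): 192.168.106.0/27
Allocation: 192.168.104.0/24 (195 hosts, 254 usable); 192.168.105.0/24 (156 hosts, 254 usable); 192.168.106.0/27 (29 hosts, 30 usable)


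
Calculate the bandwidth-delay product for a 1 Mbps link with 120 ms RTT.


BDP = bandwidth * RTT
= 1 Mbps * 120 ms
= 1 * 1e6 * 120 / 1000 bits
= 120000 bits
= 15000 bytes
= 14.6484 KB
BDP = 120000 bits (15000 bytes)


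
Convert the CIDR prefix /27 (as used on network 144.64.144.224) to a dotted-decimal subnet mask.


/27 means 27 network bits, 5 host bits
Binary: 11111111111111111111111111100000
Mask: 255.255.255.224


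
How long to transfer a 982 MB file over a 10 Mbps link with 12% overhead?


Effective throughput = 10 * (1 - 12/100) = 8.8 Mbps
File size in Mb = 982 * 8 = 7856 Mb
Time = 7856 / 8.8
Time = 892.7273 seconds


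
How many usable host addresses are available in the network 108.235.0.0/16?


Host bits = 32 - 16 = 16
Total addresses = 2^16 = 65536
Usable = total - 2 (network and broadcast)
Usable hosts: 65534


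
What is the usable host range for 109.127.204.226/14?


Network: 109.124.0.0
Broadcast: 109.127.255.255
First usable = network + 1
Last usable = broadcast - 1
Range: 109.124.0.1 to 109.127.255.254


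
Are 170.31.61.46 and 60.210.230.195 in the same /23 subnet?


Mask: 255.255.254.0
170.31.61.46 AND mask = 170.31.60.0
60.210.230.195 AND mask = 60.210.230.0
No, different subnets (170.31.60.0 vs 60.210.230.0)


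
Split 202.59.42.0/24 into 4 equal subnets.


New prefix = 24 + 2 = 26
Each subnet has 64 addresses
  202.59.42.0/26
  202.59.42.64/26
  202.59.42.128/26
  202.59.42.192/26
Subnets: 202.59.42.0/26, 202.59.42.64/26, 202.59.42.128/26, 202.59.42.192/26


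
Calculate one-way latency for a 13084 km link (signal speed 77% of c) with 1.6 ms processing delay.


Speed = 0.77 * 3e5 km/s = 231000 km/s
Propagation delay = 13084 / 231000 = 0.0566 s = 56.6407 ms
Processing delay = 1.6 ms
Total one-way latency = 58.2407 ms


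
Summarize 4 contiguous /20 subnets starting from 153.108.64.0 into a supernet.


Original prefix: /20
Number of subnets: 4 = 2^2
New prefix = 20 - 2 = 18
Supernet: 153.108.64.0/18


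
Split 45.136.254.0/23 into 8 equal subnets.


New prefix = 23 + 3 = 26
Each subnet has 64 addresses
  45.136.254.0/26
  45.136.254.64/26
  45.136.254.128/26
  45.136.254.192/26
  45.136.255.0/26
  45.136.255.64/26
  45.136.255.128/26
  45.136.255.192/26
Subnets: 45.136.254.0/26, 45.136.254.64/26, 45.136.254.128/26, 45.136.254.192/26, 45.136.255.0/26, 45.136.255.64/26, 45.136.255.128/26, 45.136.255.192/26


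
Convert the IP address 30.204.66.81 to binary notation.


30 = 00011110
204 = 11001100
66 = 01000010
81 = 01010001
Binary: 00011110.11001100.01000010.01010001


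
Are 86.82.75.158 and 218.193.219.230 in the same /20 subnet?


Mask: 255.255.240.0
86.82.75.158 AND mask = 86.82.64.0
218.193.219.230 AND mask = 218.193.208.0
No, different subnets (86.82.64.0 vs 218.193.208.0)


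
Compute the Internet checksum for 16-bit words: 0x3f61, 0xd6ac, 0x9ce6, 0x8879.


Sum all words (with carry folding):
+ 0x3f61 = 0x3f61
+ 0xd6ac = 0x160e
+ 0x9ce6 = 0xb2f4
+ 0x8879 = 0x3b6e
One's complement: ~0x3b6e
Checksum = 0xc491


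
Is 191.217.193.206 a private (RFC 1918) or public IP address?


RFC 1918 private ranges:
  10.0.0.0/8 (10.0.0.0 - 10.255.255.255)
  172.16.0.0/12 (172.16.0.0 - 172.31.255.255)
  192.168.0.0/16 (192.168.0.0 - 192.168.255.255)
Public (not in any RFC 1918 range)


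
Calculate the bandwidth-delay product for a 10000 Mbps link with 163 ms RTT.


BDP = bandwidth * RTT
= 10000 Mbps * 163 ms
= 10000 * 1e6 * 163 / 1000 bits
= 1630000000 bits
= 203750000 bytes
= 198974.6094 KB
BDP = 1630000000 bits (203750000 bytes)


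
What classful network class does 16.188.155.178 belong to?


First octet: 16
Binary: 00010000
0xxxxxxx -> Class A (1-126)
Class A, default mask 255.0.0.0 (/8)


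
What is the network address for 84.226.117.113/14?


IP:   01010100.11100010.01110101.01110001
Mask: 11111111.11111100.00000000.00000000
AND operation:
Net:  01010100.11100000.00000000.00000000
Network: 84.224.0.0/14


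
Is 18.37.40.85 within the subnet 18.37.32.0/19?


Subnet network: 18.37.32.0
Test IP AND mask: 18.37.32.0
Yes, 18.37.40.85 is in 18.37.32.0/19


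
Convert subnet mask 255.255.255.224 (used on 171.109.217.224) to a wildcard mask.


Subnet mask: 255.255.255.224
Wildcard = 255.255.255.255 - subnet mask
255 - 255 = 0
255 - 255 = 0
255 - 255 = 0
255 - 224 = 31
Wildcard: 0.0.0.31


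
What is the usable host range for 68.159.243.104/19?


Network: 68.159.224.0
Broadcast: 68.159.255.255
First usable = network + 1
Last usable = broadcast - 1
Range: 68.159.224.1 to 68.159.255.254


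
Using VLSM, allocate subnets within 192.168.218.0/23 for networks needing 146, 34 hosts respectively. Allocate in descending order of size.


146 hosts -> /24 (254 usable): 192.168.218.0/24
34 hosts -> /26 (62 usable): 192.168.219.0/26
Allocation: 192.168.218.0/24 (146 hosts, 254 usable); 192.168.219.0/26 (34 hosts, 62 usable)


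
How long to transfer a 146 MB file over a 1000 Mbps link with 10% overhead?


Effective throughput = 1000 * (1 - 10/100) = 900 Mbps
File size in Mb = 146 * 8 = 1168 Mb
Time = 1168 / 900
Time = 1.2978 seconds


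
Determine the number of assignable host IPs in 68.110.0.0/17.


Host bits = 32 - 17 = 15
Total addresses = 2^15 = 32768
Usable = total - 2 (network and broadcast)
Usable hosts: 32766


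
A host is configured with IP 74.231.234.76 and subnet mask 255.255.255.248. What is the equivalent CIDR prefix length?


Binary: 11111111.11111111.11111111.11111000
Count leading 1s
Prefix: /29


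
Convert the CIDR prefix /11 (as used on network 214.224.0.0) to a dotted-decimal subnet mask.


/11 means 11 network bits, 21 host bits
Binary: 11111111111000000000000000000000
Mask: 255.224.0.0


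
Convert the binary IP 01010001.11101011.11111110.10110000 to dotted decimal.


01010001 = 81
11101011 = 235
11111110 = 254
10110000 = 176
IP: 81.235.254.176


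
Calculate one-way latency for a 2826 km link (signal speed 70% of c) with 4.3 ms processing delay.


Speed = 0.7 * 3e5 km/s = 210000 km/s
Propagation delay = 2826 / 210000 = 0.0135 s = 13.4571 ms
Processing delay = 4.3 ms
Total one-way latency = 17.7571 ms


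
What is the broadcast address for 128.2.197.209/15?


Network: 128.2.0.0/15
Host bits = 17
Set all host bits to 1:
Broadcast: 128.3.255.255


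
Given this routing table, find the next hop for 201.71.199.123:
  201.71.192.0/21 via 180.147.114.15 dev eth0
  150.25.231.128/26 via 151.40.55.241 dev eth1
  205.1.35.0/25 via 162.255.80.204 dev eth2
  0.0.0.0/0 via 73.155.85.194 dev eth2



Longest prefix match for 201.71.199.123:
  /21 201.71.192.0: MATCH
  /26 150.25.231.128: no
  /25 205.1.35.0: no
  /0 0.0.0.0: MATCH
Selected: next-hop 180.147.114.15 via eth0 (matched /21)


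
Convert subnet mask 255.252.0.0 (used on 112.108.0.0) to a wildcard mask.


Subnet mask: 255.252.0.0
Wildcard = 255.255.255.255 - subnet mask
255 - 255 = 0
255 - 252 = 3
255 - 0 = 255
255 - 0 = 255
Wildcard: 0.3.255.255


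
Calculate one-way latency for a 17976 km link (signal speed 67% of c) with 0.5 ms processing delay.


Speed = 0.67 * 3e5 km/s = 201000 km/s
Propagation delay = 17976 / 201000 = 0.0894 s = 89.4328 ms
Processing delay = 0.5 ms
Total one-way latency = 89.9328 ms


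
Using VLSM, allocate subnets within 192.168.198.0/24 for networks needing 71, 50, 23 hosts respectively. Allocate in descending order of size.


71 hosts -> /25 (126 usable): 192.168.198.0/25
50 hosts -> /26 (62 usable): 192.168.198.128/26
23 hosts -> /27 (30 usable): 192.168.198.192/27
Allocation: 192.168.198.0/25 (71 hosts, 126 usable); 192.168.198.128/26 (50 hosts, 62 usable); 192.168.198.192/27 (23 hosts, 30 usable)


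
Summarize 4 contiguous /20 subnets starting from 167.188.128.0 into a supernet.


Original prefix: /20
Number of subnets: 4 = 2^2
New prefix = 20 - 2 = 18
Supernet: 167.188.128.0/18


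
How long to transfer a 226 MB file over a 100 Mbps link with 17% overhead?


Effective throughput = 100 * (1 - 17/100) = 83 Mbps
File size in Mb = 226 * 8 = 1808 Mb
Time = 1808 / 83
Time = 21.7831 seconds


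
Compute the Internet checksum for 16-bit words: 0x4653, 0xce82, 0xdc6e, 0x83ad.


Sum all words (with carry folding):
+ 0x4653 = 0x4653
+ 0xce82 = 0x14d6
+ 0xdc6e = 0xf144
+ 0x83ad = 0x74f2
One's complement: ~0x74f2
Checksum = 0x8b0d


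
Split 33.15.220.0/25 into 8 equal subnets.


New prefix = 25 + 3 = 28
Each subnet has 16 addresses
  33.15.220.0/28
  33.15.220.16/28
  33.15.220.32/28
  33.15.220.48/28
  33.15.220.64/28
  33.15.220.80/28
  33.15.220.96/28
  33.15.220.112/28
Subnets: 33.15.220.0/28, 33.15.220.16/28, 33.15.220.32/28, 33.15.220.48/28, 33.15.220.64/28, 33.15.220.80/28, 33.15.220.96/28, 33.15.220.112/28


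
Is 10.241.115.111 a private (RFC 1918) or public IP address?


RFC 1918 private ranges:
  10.0.0.0/8 (10.0.0.0 - 10.255.255.255)
  172.16.0.0/12 (172.16.0.0 - 172.31.255.255)
  192.168.0.0/16 (192.168.0.0 - 192.168.255.255)
Private (in 10.0.0.0/8)


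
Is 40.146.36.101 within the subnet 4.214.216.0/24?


Subnet network: 4.214.216.0
Test IP AND mask: 40.146.36.0
No, 40.146.36.101 is not in 4.214.216.0/24


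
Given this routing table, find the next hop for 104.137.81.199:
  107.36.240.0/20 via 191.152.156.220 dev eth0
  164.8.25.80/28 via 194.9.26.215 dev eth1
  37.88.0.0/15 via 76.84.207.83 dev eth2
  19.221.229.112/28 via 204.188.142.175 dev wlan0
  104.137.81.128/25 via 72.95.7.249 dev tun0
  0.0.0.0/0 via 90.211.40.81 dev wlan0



Longest prefix match for 104.137.81.199:
  /20 107.36.240.0: no
  /28 164.8.25.80: no
  /15 37.88.0.0: no
  /28 19.221.229.112: no
  /25 104.137.81.128: MATCH
  /0 0.0.0.0: MATCH
Selected: next-hop 72.95.7.249 via tun0 (matched /25)


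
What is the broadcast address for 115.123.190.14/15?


Network: 115.122.0.0/15
Host bits = 17
Set all host bits to 1:
Broadcast: 115.123.255.255


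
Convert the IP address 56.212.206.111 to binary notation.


56 = 00111000
212 = 11010100
206 = 11001110
111 = 01101111
Binary: 00111000.11010100.11001110.01101111


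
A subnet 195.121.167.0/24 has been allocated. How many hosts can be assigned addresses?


Host bits = 32 - 24 = 8
Total addresses = 2^8 = 256
Usable = total - 2 (network and broadcast)
Usable hosts: 254


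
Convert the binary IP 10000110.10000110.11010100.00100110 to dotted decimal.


10000110 = 134
10000110 = 134
11010100 = 212
00100110 = 38
IP: 134.134.212.38


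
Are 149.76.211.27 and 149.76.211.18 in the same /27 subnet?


Mask: 255.255.255.224
149.76.211.27 AND mask = 149.76.211.0
149.76.211.18 AND mask = 149.76.211.0
Yes, same subnet (149.76.211.0)


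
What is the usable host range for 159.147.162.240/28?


Network: 159.147.162.240
Broadcast: 159.147.162.255
First usable = network + 1
Last usable = broadcast - 1
Range: 159.147.162.241 to 159.147.162.254


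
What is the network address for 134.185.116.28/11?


IP:   10000110.10111001.01110100.00011100
Mask: 11111111.11100000.00000000.00000000
AND operation:
Net:  10000110.10100000.00000000.00000000
Network: 134.160.0.0/11


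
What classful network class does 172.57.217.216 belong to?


First octet: 172
Binary: 10101100
10xxxxxx -> Class B (128-191)
Class B, default mask 255.255.0.0 (/16)


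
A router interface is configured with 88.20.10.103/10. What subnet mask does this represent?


/10 means 10 network bits, 22 host bits
Binary: 11111111110000000000000000000000
Mask: 255.192.0.0


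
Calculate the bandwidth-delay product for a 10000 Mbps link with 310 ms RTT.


BDP = bandwidth * RTT
= 10000 Mbps * 310 ms
= 10000 * 1e6 * 310 / 1000 bits
= 3100000000 bits
= 387500000 bytes
= 378417.9688 KB
BDP = 3100000000 bits (387500000 bytes)


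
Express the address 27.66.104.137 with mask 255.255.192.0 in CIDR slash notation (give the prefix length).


Binary: 11111111.11111111.11000000.00000000
Count leading 1s
Prefix: /18


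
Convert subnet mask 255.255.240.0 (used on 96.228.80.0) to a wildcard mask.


Subnet mask: 255.255.240.0
Wildcard = 255.255.255.255 - subnet mask
255 - 255 = 0
255 - 255 = 0
255 - 240 = 15
255 - 0 = 255
Wildcard: 0.0.15.255


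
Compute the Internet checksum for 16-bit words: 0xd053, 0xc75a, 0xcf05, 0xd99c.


Sum all words (with carry folding):
+ 0xd053 = 0xd053
+ 0xc75a = 0x97ae
+ 0xcf05 = 0x66b4
+ 0xd99c = 0x4051
One's complement: ~0x4051
Checksum = 0xbfae


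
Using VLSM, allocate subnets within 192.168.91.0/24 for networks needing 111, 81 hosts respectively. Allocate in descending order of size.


111 hosts -> /25 (126 usable): 192.168.91.0/25
81 hosts -> /25 (126 usable): 192.168.91.128/25
Allocation: 192.168.91.0/25 (111 hosts, 126 usable); 192.168.91.128/25 (81 hosts, 126 usable)


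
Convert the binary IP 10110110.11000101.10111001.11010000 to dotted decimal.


10110110 = 182
11000101 = 197
10111001 = 185
11010000 = 208
IP: 182.197.185.208


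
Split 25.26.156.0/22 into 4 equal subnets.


New prefix = 22 + 2 = 24
Each subnet has 256 addresses
  25.26.156.0/24
  25.26.157.0/24
  25.26.158.0/24
  25.26.159.0/24
Subnets: 25.26.156.0/24, 25.26.157.0/24, 25.26.158.0/24, 25.26.159.0/24


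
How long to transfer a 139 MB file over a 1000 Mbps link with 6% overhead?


Effective throughput = 1000 * (1 - 6/100) = 940 Mbps
File size in Mb = 139 * 8 = 1112 Mb
Time = 1112 / 940
Time = 1.183 seconds


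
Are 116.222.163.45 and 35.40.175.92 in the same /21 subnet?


Mask: 255.255.248.0
116.222.163.45 AND mask = 116.222.160.0
35.40.175.92 AND mask = 35.40.168.0
No, different subnets (116.222.160.0 vs 35.40.168.0)


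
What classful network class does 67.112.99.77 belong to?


First octet: 67
Binary: 01000011
0xxxxxxx -> Class A (1-126)
Class A, default mask 255.0.0.0 (/8)


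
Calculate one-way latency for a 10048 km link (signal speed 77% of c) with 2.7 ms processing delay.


Speed = 0.77 * 3e5 km/s = 231000 km/s
Propagation delay = 10048 / 231000 = 0.0435 s = 43.4978 ms
Processing delay = 2.7 ms
Total one-way latency = 46.1978 ms


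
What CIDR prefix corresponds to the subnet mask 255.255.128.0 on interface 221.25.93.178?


Binary: 11111111.11111111.10000000.00000000
Count leading 1s
Prefix: /17


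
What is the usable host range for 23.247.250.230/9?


Network: 23.128.0.0
Broadcast: 23.255.255.255
First usable = network + 1
Last usable = broadcast - 1
Range: 23.128.0.1 to 23.255.255.254


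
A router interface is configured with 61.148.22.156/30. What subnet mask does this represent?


/30 means 30 network bits, 2 host bits
Binary: 11111111111111111111111111111100
Mask: 255.255.255.252


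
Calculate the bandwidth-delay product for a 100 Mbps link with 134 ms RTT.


BDP = bandwidth * RTT
= 100 Mbps * 134 ms
= 100 * 1e6 * 134 / 1000 bits
= 13400000 bits
= 1675000 bytes
= 1635.7422 KB
BDP = 13400000 bits (1675000 bytes)


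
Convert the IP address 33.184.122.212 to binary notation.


33 = 00100001
184 = 10111000
122 = 01111010
212 = 11010100
Binary: 00100001.10111000.01111010.11010100


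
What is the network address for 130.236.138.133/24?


IP:   10000010.11101100.10001010.10000101
Mask: 11111111.11111111.11111111.00000000
AND operation:
Net:  10000010.11101100.10001010.00000000
Network: 130.236.138.0/24


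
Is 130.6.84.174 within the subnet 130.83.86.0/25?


Subnet network: 130.83.86.0
Test IP AND mask: 130.6.84.128
No, 130.6.84.174 is not in 130.83.86.0/25


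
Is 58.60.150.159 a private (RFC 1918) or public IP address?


RFC 1918 private ranges:
  10.0.0.0/8 (10.0.0.0 - 10.255.255.255)
  172.16.0.0/12 (172.16.0.0 - 172.31.255.255)
  192.168.0.0/16 (192.168.0.0 - 192.168.255.255)
Public (not in any RFC 1918 range)


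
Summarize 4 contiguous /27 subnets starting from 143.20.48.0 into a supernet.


Original prefix: /27
Number of subnets: 4 = 2^2
New prefix = 27 - 2 = 25
Supernet: 143.20.48.0/25


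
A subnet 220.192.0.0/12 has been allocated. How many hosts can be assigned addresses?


Host bits = 32 - 12 = 20
Total addresses = 2^20 = 1048576
Usable = total - 2 (network and broadcast)
Usable hosts: 1048574


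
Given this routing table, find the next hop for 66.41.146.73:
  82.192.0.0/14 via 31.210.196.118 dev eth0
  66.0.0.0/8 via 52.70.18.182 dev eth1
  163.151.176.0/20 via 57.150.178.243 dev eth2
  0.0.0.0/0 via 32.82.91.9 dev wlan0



Longest prefix match for 66.41.146.73:
  /14 82.192.0.0: no
  /8 66.0.0.0: MATCH
  /20 163.151.176.0: no
  /0 0.0.0.0: MATCH
Selected: next-hop 52.70.18.182 via eth1 (matched /8)


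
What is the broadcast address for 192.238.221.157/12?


Network: 192.224.0.0/12
Host bits = 20
Set all host bits to 1:
Broadcast: 192.239.255.255


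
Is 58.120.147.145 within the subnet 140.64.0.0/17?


Subnet network: 140.64.0.0
Test IP AND mask: 58.120.128.0
No, 58.120.147.145 is not in 140.64.0.0/17


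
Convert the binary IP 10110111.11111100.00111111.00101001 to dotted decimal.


10110111 = 183
11111100 = 252
00111111 = 63
00101001 = 41
IP: 183.252.63.41


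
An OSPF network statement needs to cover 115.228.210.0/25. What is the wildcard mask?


Subnet mask: 255.255.255.128
Wildcard = 255.255.255.255 - subnet mask
255 - 255 = 0
255 - 255 = 0
255 - 255 = 0
255 - 128 = 127
Wildcard: 0.0.0.127


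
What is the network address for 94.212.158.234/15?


IP:   01011110.11010100.10011110.11101010
Mask: 11111111.11111110.00000000.00000000
AND operation:
Net:  01011110.11010100.00000000.00000000
Network: 94.212.0.0/15


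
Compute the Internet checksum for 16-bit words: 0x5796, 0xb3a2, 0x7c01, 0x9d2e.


Sum all words (with carry folding):
+ 0x5796 = 0x5796
+ 0xb3a2 = 0x0b39
+ 0x7c01 = 0x873a
+ 0x9d2e = 0x2469
One's complement: ~0x2469
Checksum = 0xdb96


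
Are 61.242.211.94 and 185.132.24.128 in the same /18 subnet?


Mask: 255.255.192.0
61.242.211.94 AND mask = 61.242.192.0
185.132.24.128 AND mask = 185.132.0.0
No, different subnets (61.242.192.0 vs 185.132.0.0)


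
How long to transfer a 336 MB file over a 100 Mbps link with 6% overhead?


Effective throughput = 100 * (1 - 6/100) = 94 Mbps
File size in Mb = 336 * 8 = 2688 Mb
Time = 2688 / 94
Time = 28.5957 seconds


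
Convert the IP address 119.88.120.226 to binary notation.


119 = 01110111
88 = 01011000
120 = 01111000
226 = 11100010
Binary: 01110111.01011000.01111000.11100010


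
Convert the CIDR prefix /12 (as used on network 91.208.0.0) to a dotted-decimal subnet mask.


/12 means 12 network bits, 20 host bits
Binary: 11111111111100000000000000000000
Mask: 255.240.0.0


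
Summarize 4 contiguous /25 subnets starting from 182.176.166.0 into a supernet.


Original prefix: /25
Number of subnets: 4 = 2^2
New prefix = 25 - 2 = 23
Supernet: 182.176.166.0/23


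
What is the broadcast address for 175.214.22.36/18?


Network: 175.214.0.0/18
Host bits = 14
Set all host bits to 1:
Broadcast: 175.214.63.255


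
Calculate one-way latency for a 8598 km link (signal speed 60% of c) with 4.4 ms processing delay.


Speed = 0.6 * 3e5 km/s = 180000 km/s
Propagation delay = 8598 / 180000 = 0.0478 s = 47.7667 ms
Processing delay = 4.4 ms
Total one-way latency = 52.1667 ms


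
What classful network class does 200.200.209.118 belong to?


First octet: 200
Binary: 11001000
110xxxxx -> Class C (192-223)
Class C, default mask 255.255.255.0 (/24)


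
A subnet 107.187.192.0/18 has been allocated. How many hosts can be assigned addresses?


Host bits = 32 - 18 = 14
Total addresses = 2^14 = 16384
Usable = total - 2 (network and broadcast)
Usable hosts: 16382


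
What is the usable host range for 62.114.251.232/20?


Network: 62.114.240.0
Broadcast: 62.114.255.255
First usable = network + 1
Last usable = broadcast - 1
Range: 62.114.240.1 to 62.114.255.254


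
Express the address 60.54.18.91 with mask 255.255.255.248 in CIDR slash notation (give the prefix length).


Binary: 11111111.11111111.11111111.11111000
Count leading 1s
Prefix: /29


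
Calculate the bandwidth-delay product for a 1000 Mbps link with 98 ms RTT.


BDP = bandwidth * RTT
= 1000 Mbps * 98 ms
= 1000 * 1e6 * 98 / 1000 bits
= 98000000 bits
= 12250000 bytes
= 11962.8906 KB
BDP = 98000000 bits (12250000 bytes)


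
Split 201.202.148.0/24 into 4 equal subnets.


New prefix = 24 + 2 = 26
Each subnet has 64 addresses
  201.202.148.0/26
  201.202.148.64/26
  201.202.148.128/26
  201.202.148.192/26
Subnets: 201.202.148.0/26, 201.202.148.64/26, 201.202.148.128/26, 201.202.148.192/26


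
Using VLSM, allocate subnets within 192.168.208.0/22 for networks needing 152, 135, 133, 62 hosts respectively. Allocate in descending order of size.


152 hosts -> /24 (254 usable): 192.168.208.0/24
135 hosts -> /24 (254 usable): 192.168.209.0/24
133 hosts -> /24 (254 usable): 192.168.210.0/24
62 hosts -> /26 (62 usable): 192.168.211.0/26
Allocation: 192.168.208.0/24 (152 hosts, 254 usable); 192.168.209.0/24 (135 hosts, 254 usable); 192.168.210.0/24 (133 hosts, 254 usable); 192.168.211.0/26 (62 hosts, 62 usable)


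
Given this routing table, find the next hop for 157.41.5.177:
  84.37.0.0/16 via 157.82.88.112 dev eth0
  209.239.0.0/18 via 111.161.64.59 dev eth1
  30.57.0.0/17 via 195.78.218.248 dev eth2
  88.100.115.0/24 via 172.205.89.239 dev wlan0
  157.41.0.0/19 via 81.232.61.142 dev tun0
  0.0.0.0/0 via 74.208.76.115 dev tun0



Longest prefix match for 157.41.5.177:
  /16 84.37.0.0: no
  /18 209.239.0.0: no
  /17 30.57.0.0: no
  /24 88.100.115.0: no
  /19 157.41.0.0: MATCH
  /0 0.0.0.0: MATCH
Selected: next-hop 81.232.61.142 via tun0 (matched /19)


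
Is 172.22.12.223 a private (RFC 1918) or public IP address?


RFC 1918 private ranges:
  10.0.0.0/8 (10.0.0.0 - 10.255.255.255)
  172.16.0.0/12 (172.16.0.0 - 172.31.255.255)
  192.168.0.0/16 (192.168.0.0 - 192.168.255.255)
Private (in 172.16.0.0/12)


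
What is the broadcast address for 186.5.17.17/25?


Network: 186.5.17.0/25
Host bits = 7
Set all host bits to 1:
Broadcast: 186.5.17.127


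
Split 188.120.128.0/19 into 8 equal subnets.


New prefix = 19 + 3 = 22
Each subnet has 1024 addresses
  188.120.128.0/22
  188.120.132.0/22
  188.120.136.0/22
  188.120.140.0/22
  188.120.144.0/22
  188.120.148.0/22
  188.120.152.0/22
  188.120.156.0/22
Subnets: 188.120.128.0/22, 188.120.132.0/22, 188.120.136.0/22, 188.120.140.0/22, 188.120.144.0/22, 188.120.148.0/22, 188.120.152.0/22, 188.120.156.0/22


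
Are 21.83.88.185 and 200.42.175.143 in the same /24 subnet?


Mask: 255.255.255.0
21.83.88.185 AND mask = 21.83.88.0
200.42.175.143 AND mask = 200.42.175.0
No, different subnets (21.83.88.0 vs 200.42.175.0)


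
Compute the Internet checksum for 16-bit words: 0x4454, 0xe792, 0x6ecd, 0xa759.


Sum all words (with carry folding):
+ 0x4454 = 0x4454
+ 0xe792 = 0x2be7
+ 0x6ecd = 0x9ab4
+ 0xa759 = 0x420e
One's complement: ~0x420e
Checksum = 0xbdf1


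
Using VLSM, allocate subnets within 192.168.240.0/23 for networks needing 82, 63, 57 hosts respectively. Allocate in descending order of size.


82 hosts -> /25 (126 usable): 192.168.240.0/25
63 hosts -> /25 (126 usable): 192.168.240.128/25
57 hosts -> /26 (62 usable): 192.168.241.0/26
Allocation: 192.168.240.0/25 (82 hosts, 126 usable); 192.168.240.128/25 (63 hosts, 126 usable); 192.168.241.0/26 (57 hosts, 62 usable)


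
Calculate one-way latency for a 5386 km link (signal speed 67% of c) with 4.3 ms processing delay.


Speed = 0.67 * 3e5 km/s = 201000 km/s
Propagation delay = 5386 / 201000 = 0.0268 s = 26.796 ms
Processing delay = 4.3 ms
Total one-way latency = 31.096 ms


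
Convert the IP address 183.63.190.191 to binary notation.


183 = 10110111
63 = 00111111
190 = 10111110
191 = 10111111
Binary: 10110111.00111111.10111110.10111111


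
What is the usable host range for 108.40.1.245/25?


Network: 108.40.1.128
Broadcast: 108.40.1.255
First usable = network + 1
Last usable = broadcast - 1
Range: 108.40.1.129 to 108.40.1.254


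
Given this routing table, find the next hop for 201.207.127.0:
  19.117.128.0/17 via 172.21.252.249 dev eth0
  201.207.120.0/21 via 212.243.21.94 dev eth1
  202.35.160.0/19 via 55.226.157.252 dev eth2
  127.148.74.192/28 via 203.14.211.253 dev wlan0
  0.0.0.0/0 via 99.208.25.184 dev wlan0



Longest prefix match for 201.207.127.0:
  /17 19.117.128.0: no
  /21 201.207.120.0: MATCH
  /19 202.35.160.0: no
  /28 127.148.74.192: no
  /0 0.0.0.0: MATCH
Selected: next-hop 212.243.21.94 via eth1 (matched /21)


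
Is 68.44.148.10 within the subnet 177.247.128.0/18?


Subnet network: 177.247.128.0
Test IP AND mask: 68.44.128.0
No, 68.44.148.10 is not in 177.247.128.0/18


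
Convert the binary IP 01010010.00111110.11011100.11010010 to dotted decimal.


01010010 = 82
00111110 = 62
11011100 = 220
11010010 = 210
IP: 82.62.220.210


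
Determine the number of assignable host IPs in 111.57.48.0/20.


Host bits = 32 - 20 = 12
Total addresses = 2^12 = 4096
Usable = total - 2 (network and broadcast)
Usable hosts: 4094


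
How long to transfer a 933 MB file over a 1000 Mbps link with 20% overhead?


Effective throughput = 1000 * (1 - 20/100) = 800 Mbps
File size in Mb = 933 * 8 = 7464 Mb
Time = 7464 / 800
Time = 9.33 seconds


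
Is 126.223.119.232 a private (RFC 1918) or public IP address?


RFC 1918 private ranges:
  10.0.0.0/8 (10.0.0.0 - 10.255.255.255)
  172.16.0.0/12 (172.16.0.0 - 172.31.255.255)
  192.168.0.0/16 (192.168.0.0 - 192.168.255.255)
Public (not in any RFC 1918 range)


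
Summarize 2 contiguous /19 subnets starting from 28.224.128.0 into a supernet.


Original prefix: /19
Number of subnets: 2 = 2^1
New prefix = 19 - 1 = 18
Supernet: 28.224.128.0/18


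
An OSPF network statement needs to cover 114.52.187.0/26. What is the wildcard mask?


Subnet mask: 255.255.255.192
Wildcard = 255.255.255.255 - subnet mask
255 - 255 = 0
255 - 255 = 0
255 - 255 = 0
255 - 192 = 63
Wildcard: 0.0.0.63


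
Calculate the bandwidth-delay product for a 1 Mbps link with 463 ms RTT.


BDP = bandwidth * RTT
= 1 Mbps * 463 ms
= 1 * 1e6 * 463 / 1000 bits
= 463000 bits
= 57875 bytes
= 56.5186 KB
BDP = 463000 bits (57875 bytes)


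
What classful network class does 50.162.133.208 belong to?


First octet: 50
Binary: 00110010
0xxxxxxx -> Class A (1-126)
Class A, default mask 255.0.0.0 (/8)


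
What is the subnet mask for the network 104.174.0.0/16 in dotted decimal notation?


/16 means 16 network bits, 16 host bits
Binary: 11111111111111110000000000000000
Mask: 255.255.0.0


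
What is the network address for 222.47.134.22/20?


IP:   11011110.00101111.10000110.00010110
Mask: 11111111.11111111.11110000.00000000
AND operation:
Net:  11011110.00101111.10000000.00000000
Network: 222.47.128.0/20
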